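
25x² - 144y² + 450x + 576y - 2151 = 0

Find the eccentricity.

e = 13/12

Group the x- and y-terms: 25(x² + 18x) -144(y² - 4y) = 2151
Completing the square gives 25(x + 9)² -144(y - 2)² = 2151 + 2025 - 576 = 3600.
Dividing both sides by 3600: (x + 9)²/144 - (y - 2)²/25 = 1
Hyperbola, center (-9, 2), transverse axis horizontal; a² = 144, b² = 25.
c² = a² + b² = 169, so c = 13.
e = c/a = 13/12.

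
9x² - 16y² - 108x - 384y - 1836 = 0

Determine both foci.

9(x² - 12x) -16(y² + 24y) = 1836
Complete the square: 9(x - 6)² -16(y + 12)² = 1836 + 324 - 2304 = -144
Divide through by -144 to get (y + 12)²/9 - (x - 6)²/16 = 1.
Hyperbola, center (6, -12), transverse axis vertical; a² = 9, b² = 16.
c² = a² + b² = 9 + 16 = 25, so c = 5.
Foci lie on the vertical axis through the center: (h, k ± c).

(6, -17) and (6, -7)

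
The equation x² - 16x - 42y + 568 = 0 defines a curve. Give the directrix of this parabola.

y = 3/2

Only x is squared. Complete the square in x: (x - 8)² = 42(y - 12).
Vertex (8, 12); 4p = 42 so p = 21/2. Opens up.
Directrix is the horizontal line y = k − p = 12 − (21/2) = 3/2.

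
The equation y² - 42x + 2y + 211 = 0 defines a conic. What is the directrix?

Only y is squared. Complete the square in y: (y + 1)² = 42(x - 5).
Vertex (5, -1); 4p = 42 so p = 21/2. Opens right.
Directrix is the vertical line x = h − p = 5 − (21/2) = -11/2.

x = -11/2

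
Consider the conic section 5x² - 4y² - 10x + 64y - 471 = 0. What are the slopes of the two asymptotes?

√5/2 and -√5/2

Group: 5(x² - 2x) -4(y² - 16y) = 471
Complete the square: 5(x - 1)² -4(y - 8)² = 471 + 5 - 256 = 220
Dividing both sides by 220: (x - 1)²/44 - (y - 8)²/55 = 1
Hyperbola, center (1, 8), transverse axis horizontal; a² = 44, b² = 55.
For a horizontal hyperbola the asymptotes have slope ±b/a.
Here that is ±√55/2√11 = ±√5/2.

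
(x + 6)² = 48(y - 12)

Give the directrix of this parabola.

y = 0

Vertex (-6, 12); 4p = 48 so p = 12. Opens up.
Directrix is the horizontal line y = k − p = 12 − (12) = 0.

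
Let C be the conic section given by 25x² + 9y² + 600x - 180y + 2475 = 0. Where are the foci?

(-12, -2) and (-12, 22)

25(x² + 24x) + 9(y² - 20y) = -2475
Completing the square gives 25(x + 12)² + 9(y - 10)² = -2475 + 3600 + 900 = 2025.
Divide by 2025: (x + 12)²/81 + (y - 10)²/225 = 1
Ellipse, center (-12, 10), major axis vertical; a² = 225, b² = 81.
c² = a² - b² = 225 - 81 = 144, so c = 12.
Foci lie on the vertical axis through the center: (h, k ± c).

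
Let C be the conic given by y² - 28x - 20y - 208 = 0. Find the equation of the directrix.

x = -18

Only y is squared. Complete the square in y: (y - 10)² = 28(x + 11).
Vertex (-11, 10); 4p = 28 so p = 7. Opens right.
Directrix is the vertical line x = h − p = -11 − (7) = -18.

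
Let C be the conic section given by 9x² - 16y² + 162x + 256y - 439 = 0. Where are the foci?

(-14, 8) and (-4, 8)

Rearranging, 9(x² + 18x) -16(y² - 16y) = 439.
Complete the square: 9(x + 9)² -16(y - 8)² = 439 + 729 - 1024 = 144
Dividing both sides by 144: (x + 9)²/16 - (y - 8)²/9 = 1
Hyperbola, center (-9, 8), transverse axis horizontal; a² = 16, b² = 9.
c² = a² + b² = 16 + 9 = 25, so c = 5.
Foci lie on the horizontal axis through the center: (h ± c, k).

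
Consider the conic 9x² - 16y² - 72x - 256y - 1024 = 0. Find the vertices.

Collect terms: 9(x² - 8x) -16(y² + 16y) = 1024
Complete the square: 9(x - 4)² -16(y + 8)² = 1024 + 144 - 1024 = 144
Divide through by 144 to get (x - 4)²/16 - (y + 8)²/9 = 1.
Hyperbola, center (4, -8), transverse axis horizontal; a² = 16, b² = 9.
a = 4. Vertices at (h ± a, k).

(0, -8) and (8, -8)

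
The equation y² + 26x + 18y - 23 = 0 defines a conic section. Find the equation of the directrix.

Only y is squared. Complete the square in y: (y + 9)² = -26(x - 4).
Vertex (4, -9); 4p = -26 so p = -13/2. Opens left.
Directrix is the vertical line x = h − p = 4 − (-13/2) = 21/2.

x = 21/2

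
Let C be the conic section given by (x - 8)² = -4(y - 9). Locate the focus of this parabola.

Vertex (8, 9); 4p = -4 so p = -1. Opens down.
Focus is p units from the vertex along the axis: (h, k + p).

(8, 8)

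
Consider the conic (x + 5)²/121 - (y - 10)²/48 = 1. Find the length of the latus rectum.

96/11

Center (-5, 10). The positive term is the x-term, so the transverse axis is horizontal; a² = 121, b² = 48.
Latus rectum length = 2b²/a = 2·48/11 = 96/11.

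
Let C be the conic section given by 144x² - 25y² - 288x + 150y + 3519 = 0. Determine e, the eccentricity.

Group the x- and y-terms: 144(x² - 2x) -25(y² - 6y) = -3519
Complete the square in x and y: 144(x - 1)² -25(y - 3)² = -3519 + 144 - 225 = -3600
Dividing both sides by -3600: (y - 3)²/144 - (x - 1)²/25 = 1
Hyperbola, center (1, 3), transverse axis vertical; a² = 144, b² = 25.
c² = a² + b² = 169, so c = 13.
e = c/a = 13/12.

e = 13/12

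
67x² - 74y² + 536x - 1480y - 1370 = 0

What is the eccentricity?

Group: 67(x² + 8x) -74(y² + 20y) = 1370
Complete the square: 67(x + 4)² -74(y + 10)² = 1370 + 1072 - 7400 = -4958
Dividing both sides by -4958: (y + 10)²/67 - (x + 4)²/74 = 1
Hyperbola, center (-4, -10), transverse axis vertical; a² = 67, b² = 74.
c² = a² + b² = 141, so c = √141.
e = c/a = √141/√67 = √9447/67.

e = √9447/67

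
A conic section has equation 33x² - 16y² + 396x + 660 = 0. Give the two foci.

(-13, 0) and (1, 0)

Group: 33(x² + 12x) -16y² = -660
33(x + 6)² -16y² = -660 + 1188 + 0 = 528
Dividing both sides by 528: (x + 6)²/16 - y²/33 = 1
Hyperbola, center (-6, 0), transverse axis horizontal; a² = 16, b² = 33.
c² = a² + b² = 16 + 33 = 49, so c = 7.
Foci lie on the horizontal axis through the center: (h ± c, k).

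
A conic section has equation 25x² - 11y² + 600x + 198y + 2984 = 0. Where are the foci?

(-12, 3) and (-12, 15)

Group the x- and y-terms: 25(x² + 24x) -11(y² - 18y) = -2984
Completing the square gives 25(x + 12)² -11(y - 9)² = -2984 + 3600 - 891 = -275.
Divide through by -275 to get (y - 9)²/25 - (x + 12)²/11 = 1.
Hyperbola, center (-12, 9), transverse axis vertical; a² = 25, b² = 11.
c² = a² + b² = 25 + 11 = 36, so c = 6.
Foci lie on the vertical axis through the center: (h, k ± c).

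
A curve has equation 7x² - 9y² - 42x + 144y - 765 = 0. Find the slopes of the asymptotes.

√7/3 and -√7/3

Rearranging, 7(x² - 6x) -9(y² - 16y) = 765.
Complete the square in x and y: 7(x - 3)² -9(y - 8)² = 765 + 63 - 576 = 252
Dividing both sides by 252: (x - 3)²/36 - (y - 8)²/28 = 1
Hyperbola, center (3, 8), transverse axis horizontal; a² = 36, b² = 28.
For a horizontal hyperbola the asymptotes have slope ±b/a.
Here that is ±2√7/6 = ±√7/3.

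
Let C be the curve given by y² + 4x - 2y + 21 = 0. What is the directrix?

Only y is squared. Complete the square in y: (y - 1)² = -4(x + 5).
Vertex (-5, 1); 4p = -4 so p = -1. Opens left.
Directrix is the vertical line x = h − p = -5 − (-1) = -4.

x = -4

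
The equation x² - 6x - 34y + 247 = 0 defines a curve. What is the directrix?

Only x is squared. Complete the square in x: (x - 3)² = 34(y - 7).
Vertex (3, 7); 4p = 34 so p = 17/2. Opens up.
Directrix is the horizontal line y = k − p = 7 − (17/2) = -3/2.

y = -3/2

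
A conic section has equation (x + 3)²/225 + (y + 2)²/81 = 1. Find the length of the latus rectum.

54/5

Center (-3, -2). The larger denominator 225 sits under the x-term, so the major axis is horizontal; a² = 225, b² = 81.
Latus rectum length = 2b²/a = 2·81/15 = 54/5.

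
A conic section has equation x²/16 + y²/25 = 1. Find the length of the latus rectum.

32/5

Center (0, 0). The larger denominator 25 sits under the y-term, so the major axis is vertical; a² = 25, b² = 16.
Latus rectum length = 2b²/a = 2·16/5 = 32/5.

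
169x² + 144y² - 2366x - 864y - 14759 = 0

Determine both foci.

(7, -2) and (7, 8)

169(x² - 14x) + 144(y² - 6y) = 14759
Complete the square: 169(x - 7)² + 144(y - 3)² = 14759 + 8281 + 1296 = 24336
Divide through by 24336 to get (x - 7)²/144 + (y - 3)²/169 = 1.
Ellipse, center (7, 3), major axis vertical; a² = 169, b² = 144.
c² = a² - b² = 169 - 144 = 25, so c = 5.
Foci lie on the vertical axis through the center: (h, k ± c).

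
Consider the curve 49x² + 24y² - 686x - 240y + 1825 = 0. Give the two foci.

(7, 0) and (7, 10)

Rearranging, 49(x² - 14x) + 24(y² - 10y) = -1825.
Completing the square gives 49(x - 7)² + 24(y - 5)² = -1825 + 2401 + 600 = 1176.
Divide by 1176: (x - 7)²/24 + (y - 5)²/49 = 1
Ellipse, center (7, 5), major axis vertical; a² = 49, b² = 24.
c² = a² - b² = 49 - 24 = 25, so c = 5.
Foci lie on the vertical axis through the center: (h, k ± c).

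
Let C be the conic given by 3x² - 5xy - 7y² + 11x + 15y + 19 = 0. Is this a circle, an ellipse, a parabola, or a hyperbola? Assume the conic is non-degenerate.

hyperbola

A = 3, B = -5, C = -7.
Discriminant B² − 4AC = (-5)² − 4·3·(-7) = 109.
B² − 4AC > 0 ⇒ hyperbola.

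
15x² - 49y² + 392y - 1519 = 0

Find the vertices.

(-7, 4) and (7, 4)

Group: 15x² -49(y² - 8y) = 1519
Completing the square gives 15x² -49(y - 4)² = 1519 + 0 - 784 = 735.
Dividing both sides by 735: x²/49 - (y - 4)²/15 = 1
Hyperbola, center (0, 4), transverse axis horizontal; a² = 49, b² = 15.
a = 7. Vertices at (h ± a, k).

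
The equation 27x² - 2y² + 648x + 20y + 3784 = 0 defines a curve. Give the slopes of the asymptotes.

3√6/2 and -3√6/2

Rearranging, 27(x² + 24x) -2(y² - 10y) = -3784.
Completing the square gives 27(x + 12)² -2(y - 5)² = -3784 + 3888 - 50 = 54.
Dividing both sides by 54: (x + 12)²/2 - (y - 5)²/27 = 1
Hyperbola, center (-12, 5), transverse axis horizontal; a² = 2, b² = 27.
For a horizontal hyperbola the asymptotes have slope ±b/a.
Here that is ±3√3/√2 = ±3√6/2.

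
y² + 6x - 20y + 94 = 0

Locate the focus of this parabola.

(-1/2, 10)

Only y is squared. Complete the square in y: (y - 10)² = -6(x - 1).
Vertex (1, 10); 4p = -6 so p = -3/2. Opens left.
Focus is p units from the vertex along the axis: (h + p, k).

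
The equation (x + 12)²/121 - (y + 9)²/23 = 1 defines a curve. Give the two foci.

(-24, -9) and (0, -9)

Center (-12, -9). The positive term is the x-term, so the transverse axis is horizontal; a² = 121, b² = 23.
c² = a² + b² = 121 + 23 = 144, so c = 12.
Foci lie on the horizontal axis through the center: (h ± c, k).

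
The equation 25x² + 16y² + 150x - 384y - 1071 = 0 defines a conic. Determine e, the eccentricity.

Rearranging, 25(x² + 6x) + 16(y² - 24y) = 1071.
Complete the square in x and y: 25(x + 3)² + 16(y - 12)² = 1071 + 225 + 2304 = 3600
Divide through by 3600 to get (x + 3)²/144 + (y - 12)²/225 = 1.
Ellipse, center (-3, 12), major axis vertical; a² = 225, b² = 144.
c² = a² - b² = 81, so c = 9.
e = c/a = 9/15 = 3/5.

e = 3/5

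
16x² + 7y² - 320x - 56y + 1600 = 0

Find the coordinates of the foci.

Rearranging, 16(x² - 20x) + 7(y² - 8y) = -1600.
16(x - 10)² + 7(y - 4)² = -1600 + 1600 + 112 = 112
Dividing both sides by 112: (x - 10)²/7 + (y - 4)²/16 = 1
Ellipse, center (10, 4), major axis vertical; a² = 16, b² = 7.
c² = a² - b² = 16 - 7 = 9, so c = 3.
Foci lie on the vertical axis through the center: (h, k ± c).

(10, 1) and (10, 7)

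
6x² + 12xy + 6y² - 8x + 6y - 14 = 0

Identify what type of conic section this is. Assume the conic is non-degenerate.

parabola

A = 6, B = 12, C = 6.
Discriminant B² − 4AC = 12² − 4·6·6 = 0.
B² − 4AC = 0 ⇒ parabola.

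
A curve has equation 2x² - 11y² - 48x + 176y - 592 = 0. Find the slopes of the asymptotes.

√22/11 and -√22/11

2(x² - 24x) -11(y² - 16y) = 592
2(x - 12)² -11(y - 8)² = 592 + 288 - 704 = 176
Divide by 176: (x - 12)²/88 - (y - 8)²/16 = 1
Hyperbola, center (12, 8), transverse axis horizontal; a² = 88, b² = 16.
For a horizontal hyperbola the asymptotes have slope ±b/a.
Here that is ±4/2√22 = ±√22/11.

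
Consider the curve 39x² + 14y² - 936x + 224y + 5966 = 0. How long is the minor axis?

39(x² - 24x) + 14(y² + 16y) = -5966
Completing the square gives 39(x - 12)² + 14(y + 8)² = -5966 + 5616 + 896 = 546.
Divide through by 546 to get (x - 12)²/14 + (y + 8)²/39 = 1.
Ellipse, center (12, -8), major axis vertical; a² = 39, b² = 14.
b² = 14 so b = √14; the minor axis has length 2b = 2√14.

2√14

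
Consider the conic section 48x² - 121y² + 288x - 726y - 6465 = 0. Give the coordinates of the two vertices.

(-14, -3) and (8, -3)

48(x² + 6x) -121(y² + 6y) = 6465
Completing the square gives 48(x + 3)² -121(y + 3)² = 6465 + 432 - 1089 = 5808.
Dividing both sides by 5808: (x + 3)²/121 - (y + 3)²/48 = 1
Hyperbola, center (-3, -3), transverse axis horizontal; a² = 121, b² = 48.
a = 11. Vertices at (h ± a, k).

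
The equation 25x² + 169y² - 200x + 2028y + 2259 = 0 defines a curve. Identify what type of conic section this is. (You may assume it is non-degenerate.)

No xy term. Coefficients of x² and y² are A = 25, C = 169.
A and C have the same sign but A ≠ C ⇒ ellipse.

ellipse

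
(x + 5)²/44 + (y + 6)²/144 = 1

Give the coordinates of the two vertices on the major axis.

(-5, -18) and (-5, 6)

Center (-5, -6). The larger denominator 144 sits under the y-term, so the major axis is vertical; a² = 144, b² = 44.
a = 12. Vertices at (h, k ± a).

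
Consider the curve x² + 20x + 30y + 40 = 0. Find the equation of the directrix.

Only x is squared. Complete the square in x: (x + 10)² = -30(y - 2).
Vertex (-10, 2); 4p = -30 so p = -15/2. Opens down.
Directrix is the horizontal line y = k − p = 2 − (-15/2) = 19/2.

y = 19/2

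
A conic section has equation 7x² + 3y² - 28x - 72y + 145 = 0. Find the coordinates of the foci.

(2, 12 - 2√15) and (2, 12 + 2√15)

Rearranging, 7(x² - 4x) + 3(y² - 24y) = -145.
7(x - 2)² + 3(y - 12)² = -145 + 28 + 432 = 315
Divide through by 315 to get (x - 2)²/45 + (y - 12)²/105 = 1.
Ellipse, center (2, 12), major axis vertical; a² = 105, b² = 45.
c² = a² - b² = 105 - 45 = 60, so c = 2√15.
Foci lie on the vertical axis through the center: (h, k ± c).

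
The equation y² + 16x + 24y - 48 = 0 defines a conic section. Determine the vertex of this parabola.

Only y is squared. Complete the square in y: (y + 12)² = -16(x - 12).
Vertex (12, -12); 4p = -16 so p = -4. Opens left.

(12, -12)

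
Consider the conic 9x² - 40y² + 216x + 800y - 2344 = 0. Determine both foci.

(-12, 3) and (-12, 17)

9(x² + 24x) -40(y² - 20y) = 2344
Complete the square: 9(x + 12)² -40(y - 10)² = 2344 + 1296 - 4000 = -360
Divide by -360: (y - 10)²/9 - (x + 12)²/40 = 1
Hyperbola, center (-12, 10), transverse axis vertical; a² = 9, b² = 40.
c² = a² + b² = 9 + 40 = 49, so c = 7.
Foci lie on the vertical axis through the center: (h, k ± c).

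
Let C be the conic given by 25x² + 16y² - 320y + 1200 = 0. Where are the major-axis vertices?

(0, 5) and (0, 15)

Rearranging, 25x² + 16(y² - 20y) = -1200.
Completing the square gives 25x² + 16(y - 10)² = -1200 + 0 + 1600 = 400.
Divide through by 400 to get x²/16 + (y - 10)²/25 = 1.
Ellipse, center (0, 10), major axis vertical; a² = 25, b² = 16.
a = 5. Vertices at (h, k ± a).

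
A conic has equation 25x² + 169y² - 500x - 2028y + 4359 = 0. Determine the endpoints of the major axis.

(-3, 6) and (23, 6)

Collect terms: 25(x² - 20x) + 169(y² - 12y) = -4359
Complete the square: 25(x - 10)² + 169(y - 6)² = -4359 + 2500 + 6084 = 4225
Dividing both sides by 4225: (x - 10)²/169 + (y - 6)²/25 = 1
Ellipse, center (10, 6), major axis horizontal; a² = 169, b² = 25.
a = 13. Vertices at (h ± a, k).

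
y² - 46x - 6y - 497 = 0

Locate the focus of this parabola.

Only y is squared. Complete the square in y: (y - 3)² = 46(x + 11).
Vertex (-11, 3); 4p = 46 so p = 23/2. Opens right.
Focus is p units from the vertex along the axis: (h + p, k).

(1/2, 3)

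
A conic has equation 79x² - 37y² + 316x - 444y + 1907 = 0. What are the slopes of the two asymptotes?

√2923/37 and -√2923/37

Group the x- and y-terms: 79(x² + 4x) -37(y² + 12y) = -1907
Completing the square gives 79(x + 2)² -37(y + 6)² = -1907 + 316 - 1332 = -2923.
Divide by -2923: (y + 6)²/79 - (x + 2)²/37 = 1
Hyperbola, center (-2, -6), transverse axis vertical; a² = 79, b² = 37.
For a vertical hyperbola the asymptotes have slope ±a/b.
Here that is ±√79/√37 = ±√2923/37.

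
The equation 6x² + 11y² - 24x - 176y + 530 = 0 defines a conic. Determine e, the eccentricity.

6(x² - 4x) + 11(y² - 16y) = -530
Completing the square gives 6(x - 2)² + 11(y - 8)² = -530 + 24 + 704 = 198.
Dividing both sides by 198: (x - 2)²/33 + (y - 8)²/18 = 1
Ellipse, center (2, 8), major axis horizontal; a² = 33, b² = 18.
c² = a² - b² = 15, so c = √15.
e = c/a = √15/√33 = √55/11.

e = √55/11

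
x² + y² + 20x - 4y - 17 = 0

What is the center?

Group the x- and y-terms: (x² + 20x) + (y² - 4y) = 17
Completing the square gives (x + 10)² + (y - 2)² = 17 + 100 + 4 = 121.
So (x + 10)² + (y - 2)² = 121.
Circle centered at (-10, 2) with r² = 121.

(-10, 2)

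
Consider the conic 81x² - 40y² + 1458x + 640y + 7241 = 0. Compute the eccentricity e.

81(x² + 18x) -40(y² - 16y) = -7241
Complete the square: 81(x + 9)² -40(y - 8)² = -7241 + 6561 - 2560 = -3240
Dividing both sides by -3240: (y - 8)²/81 - (x + 9)²/40 = 1
Hyperbola, center (-9, 8), transverse axis vertical; a² = 81, b² = 40.
c² = a² + b² = 121, so c = 11.
e = c/a = 11/9.

e = 11/9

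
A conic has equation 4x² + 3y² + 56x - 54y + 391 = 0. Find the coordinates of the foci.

Rearranging, 4(x² + 14x) + 3(y² - 18y) = -391.
Complete the square: 4(x + 7)² + 3(y - 9)² = -391 + 196 + 243 = 48
Dividing both sides by 48: (x + 7)²/12 + (y - 9)²/16 = 1
Ellipse, center (-7, 9), major axis vertical; a² = 16, b² = 12.
c² = a² - b² = 16 - 12 = 4, so c = 2.
Foci lie on the vertical axis through the center: (h, k ± c).

(-7, 7) and (-7, 11)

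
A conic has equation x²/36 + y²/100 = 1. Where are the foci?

(0, -8) and (0, 8)

Center (0, 0). The larger denominator 100 sits under the y-term, so the major axis is vertical; a² = 100, b² = 36.
c² = a² - b² = 100 - 36 = 64, so c = 8.
Foci lie on the vertical axis through the center: (h, k ± c).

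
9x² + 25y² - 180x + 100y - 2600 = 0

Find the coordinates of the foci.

Rearranging, 9(x² - 20x) + 25(y² + 4y) = 2600.
Complete the square: 9(x - 10)² + 25(y + 2)² = 2600 + 900 + 100 = 3600
Divide through by 3600 to get (x - 10)²/400 + (y + 2)²/144 = 1.
Ellipse, center (10, -2), major axis horizontal; a² = 400, b² = 144.
c² = a² - b² = 400 - 144 = 256, so c = 16.
Foci lie on the horizontal axis through the center: (h ± c, k).

(-6, -2) and (26, -2)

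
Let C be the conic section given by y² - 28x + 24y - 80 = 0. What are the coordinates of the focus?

Only y is squared. Complete the square in y: (y + 12)² = 28(x + 8).
Vertex (-8, -12); 4p = 28 so p = 7. Opens right.
Focus is p units from the vertex along the axis: (h + p, k).

(-1, -12)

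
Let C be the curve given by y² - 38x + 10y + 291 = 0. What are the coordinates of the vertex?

Only y is squared. Complete the square in y: (y + 5)² = 38(x - 7).
Vertex (7, -5); 4p = 38 so p = 19/2. Opens right.

(7, -5)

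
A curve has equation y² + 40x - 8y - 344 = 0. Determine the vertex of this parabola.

Only y is squared. Complete the square in y: (y - 4)² = -40(x - 9).
Vertex (9, 4); 4p = -40 so p = -10. Opens left.

(9, 4)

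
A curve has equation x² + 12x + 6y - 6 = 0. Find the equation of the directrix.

Only x is squared. Complete the square in x: (x + 6)² = -6(y - 7).
Vertex (-6, 7); 4p = -6 so p = -3/2. Opens down.
Directrix is the horizontal line y = k − p = 7 − (-3/2) = 17/2.

y = 17/2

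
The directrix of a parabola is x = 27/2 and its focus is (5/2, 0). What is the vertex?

(8, 0)

The vertex is the midpoint between the focus and the directrix along the axis of symmetry.
Axis is horizontal (directrix is vertical). Vertex x-coordinate = (5/2 + 27/2)/2 = 8; y-coordinate = 0.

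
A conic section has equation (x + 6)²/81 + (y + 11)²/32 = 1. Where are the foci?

Center (-6, -11). The larger denominator 81 sits under the x-term, so the major axis is horizontal; a² = 81, b² = 32.
c² = a² - b² = 81 - 32 = 49, so c = 7.
Foci lie on the horizontal axis through the center: (h ± c, k).

(-13, -11) and (1, -11)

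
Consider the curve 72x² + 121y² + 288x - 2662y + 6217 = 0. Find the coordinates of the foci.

(-9, 11) and (5, 11)

Group: 72(x² + 4x) + 121(y² - 22y) = -6217
Complete the square in x and y: 72(x + 2)² + 121(y - 11)² = -6217 + 288 + 14641 = 8712
Dividing both sides by 8712: (x + 2)²/121 + (y - 11)²/72 = 1
Ellipse, center (-2, 11), major axis horizontal; a² = 121, b² = 72.
c² = a² - b² = 121 - 72 = 49, so c = 7.
Foci lie on the horizontal axis through the center: (h ± c, k).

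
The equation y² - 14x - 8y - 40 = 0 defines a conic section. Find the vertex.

(-4, 4)

Only y is squared. Complete the square in y: (y - 4)² = 14(x + 4).
Vertex (-4, 4); 4p = 14 so p = 7/2. Opens right.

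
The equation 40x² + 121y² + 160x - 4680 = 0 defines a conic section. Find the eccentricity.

Group: 40(x² + 4x) + 121y² = 4680
Completing the square gives 40(x + 2)² + 121y² = 4680 + 160 + 0 = 4840.
Divide by 4840: (x + 2)²/121 + y²/40 = 1
Ellipse, center (-2, 0), major axis horizontal; a² = 121, b² = 40.
c² = a² - b² = 81, so c = 9.
e = c/a = 9/11.

e = 9/11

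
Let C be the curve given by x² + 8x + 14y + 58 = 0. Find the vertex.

Only x is squared. Complete the square in x: (x + 4)² = -14(y + 3).
Vertex (-4, -3); 4p = -14 so p = -7/2. Opens down.

(-4, -3)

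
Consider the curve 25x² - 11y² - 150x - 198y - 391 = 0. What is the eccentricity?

e = 6/5

Collect terms: 25(x² - 6x) -11(y² + 18y) = 391
Complete the square in x and y: 25(x - 3)² -11(y + 9)² = 391 + 225 - 891 = -275
Dividing both sides by -275: (y + 9)²/25 - (x - 3)²/11 = 1
Hyperbola, center (3, -9), transverse axis vertical; a² = 25, b² = 11.
c² = a² + b² = 36, so c = 6.
e = c/a = 6/5.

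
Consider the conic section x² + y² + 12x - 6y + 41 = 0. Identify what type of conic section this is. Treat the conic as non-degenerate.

No xy term. Coefficients of x² and y² are A = 1, C = 1.
A = C (same sign) ⇒ circle.

circle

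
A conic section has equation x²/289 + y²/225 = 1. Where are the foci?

(-8, 0) and (8, 0)

Center (0, 0). The larger denominator 289 sits under the x-term, so the major axis is horizontal; a² = 289, b² = 225.
c² = a² - b² = 289 - 225 = 64, so c = 8.
Foci lie on the horizontal axis through the center: (h ± c, k).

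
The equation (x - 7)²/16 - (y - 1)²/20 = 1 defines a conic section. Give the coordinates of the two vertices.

(3, 1) and (11, 1)

Center (7, 1). The positive term is the x-term, so the transverse axis is horizontal; a² = 16, b² = 20.
a = 4. Vertices at (h ± a, k).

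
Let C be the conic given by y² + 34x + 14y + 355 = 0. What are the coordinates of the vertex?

(-9, -7)

Only y is squared. Complete the square in y: (y + 7)² = -34(x + 9).
Vertex (-9, -7); 4p = -34 so p = -17/2. Opens left.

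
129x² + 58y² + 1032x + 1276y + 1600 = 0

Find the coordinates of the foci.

(-4, -11 - √71) and (-4, -11 + √71)

Group the x- and y-terms: 129(x² + 8x) + 58(y² + 22y) = -1600
129(x + 4)² + 58(y + 11)² = -1600 + 2064 + 7018 = 7482
Dividing both sides by 7482: (x + 4)²/58 + (y + 11)²/129 = 1
Ellipse, center (-4, -11), major axis vertical; a² = 129, b² = 58.
c² = a² - b² = 129 - 58 = 71, so c = √71.
Foci lie on the vertical axis through the center: (h, k ± c).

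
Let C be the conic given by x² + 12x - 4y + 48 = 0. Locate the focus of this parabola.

Only x is squared. Complete the square in x: (x + 6)² = 4(y - 3).
Vertex (-6, 3); 4p = 4 so p = 1. Opens up.
Focus is p units from the vertex along the axis: (h, k + p).

(-6, 4)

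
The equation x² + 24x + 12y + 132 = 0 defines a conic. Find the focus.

(-12, -2)

Only x is squared. Complete the square in x: (x + 12)² = -12(y - 1).
Vertex (-12, 1); 4p = -12 so p = -3. Opens down.
Focus is p units from the vertex along the axis: (h, k + p).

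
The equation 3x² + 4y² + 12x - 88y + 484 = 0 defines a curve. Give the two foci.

(-3, 11) and (-1, 11)

Group the x- and y-terms: 3(x² + 4x) + 4(y² - 22y) = -484
3(x + 2)² + 4(y - 11)² = -484 + 12 + 484 = 12
Divide through by 12 to get (x + 2)²/4 + (y - 11)²/3 = 1.
Ellipse, center (-2, 11), major axis horizontal; a² = 4, b² = 3.
c² = a² - b² = 4 - 3 = 1, so c = 1.
Foci lie on the horizontal axis through the center: (h ± c, k).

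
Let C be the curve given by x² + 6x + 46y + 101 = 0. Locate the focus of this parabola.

(-3, -27/2)

Only x is squared. Complete the square in x: (x + 3)² = -46(y + 2).
Vertex (-3, -2); 4p = -46 so p = -23/2. Opens down.
Focus is p units from the vertex along the axis: (h, k + p).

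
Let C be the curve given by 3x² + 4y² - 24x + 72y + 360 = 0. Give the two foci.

Collect terms: 3(x² - 8x) + 4(y² + 18y) = -360
Complete the square in x and y: 3(x - 4)² + 4(y + 9)² = -360 + 48 + 324 = 12
Dividing both sides by 12: (x - 4)²/4 + (y + 9)²/3 = 1
Ellipse, center (4, -9), major axis horizontal; a² = 4, b² = 3.
c² = a² - b² = 4 - 3 = 1, so c = 1.
Foci lie on the horizontal axis through the center: (h ± c, k).

(3, -9) and (5, -9)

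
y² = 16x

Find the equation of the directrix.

x = -4

Vertex (0, 0); 4p = 16 so p = 4. Opens right.
Directrix is the vertical line x = h − p = 0 − (4) = -4.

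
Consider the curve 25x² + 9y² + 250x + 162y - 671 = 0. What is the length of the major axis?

Rearranging, 25(x² + 10x) + 9(y² + 18y) = 671.
Complete the square in x and y: 25(x + 5)² + 9(y + 9)² = 671 + 625 + 729 = 2025
Dividing both sides by 2025: (x + 5)²/81 + (y + 9)²/225 = 1
Ellipse, center (-5, -9), major axis vertical; a² = 225, b² = 81.
a² = 225 so a = 15; the major axis has length 2a = 30.

30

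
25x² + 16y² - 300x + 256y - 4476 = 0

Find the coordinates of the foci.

Group the x- and y-terms: 25(x² - 12x) + 16(y² + 16y) = 4476
Completing the square gives 25(x - 6)² + 16(y + 8)² = 4476 + 900 + 1024 = 6400.
Divide through by 6400 to get (x - 6)²/256 + (y + 8)²/400 = 1.
Ellipse, center (6, -8), major axis vertical; a² = 400, b² = 256.
c² = a² - b² = 400 - 256 = 144, so c = 12.
Foci lie on the vertical axis through the center: (h, k ± c).

(6, -20) and (6, 4)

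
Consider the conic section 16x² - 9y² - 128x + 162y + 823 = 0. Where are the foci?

(4, -6) and (4, 24)

Rearranging, 16(x² - 8x) -9(y² - 18y) = -823.
16(x - 4)² -9(y - 9)² = -823 + 256 - 729 = -1296
Dividing both sides by -1296: (y - 9)²/144 - (x - 4)²/81 = 1
Hyperbola, center (4, 9), transverse axis vertical; a² = 144, b² = 81.
c² = a² + b² = 144 + 81 = 225, so c = 15.
Foci lie on the vertical axis through the center: (h, k ± c).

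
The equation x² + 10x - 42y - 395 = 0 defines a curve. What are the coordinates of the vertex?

Only x is squared. Complete the square in x: (x + 5)² = 42(y + 10).
Vertex (-5, -10); 4p = 42 so p = 21/2. Opens up.

(-5, -10)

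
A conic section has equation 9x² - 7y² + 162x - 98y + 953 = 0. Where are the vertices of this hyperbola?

(-9, -16) and (-9, 2)

9(x² + 18x) -7(y² + 14y) = -953
Complete the square: 9(x + 9)² -7(y + 7)² = -953 + 729 - 343 = -567
Dividing both sides by -567: (y + 7)²/81 - (x + 9)²/63 = 1
Hyperbola, center (-9, -7), transverse axis vertical; a² = 81, b² = 63.
a = 9. Vertices at (h, k ± a).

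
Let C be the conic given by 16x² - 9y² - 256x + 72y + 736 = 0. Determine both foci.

(3, 4) and (13, 4)

16(x² - 16x) -9(y² - 8y) = -736
Complete the square: 16(x - 8)² -9(y - 4)² = -736 + 1024 - 144 = 144
Divide by 144: (x - 8)²/9 - (y - 4)²/16 = 1
Hyperbola, center (8, 4), transverse axis horizontal; a² = 9, b² = 16.
c² = a² + b² = 9 + 16 = 25, so c = 5.
Foci lie on the horizontal axis through the center: (h ± c, k).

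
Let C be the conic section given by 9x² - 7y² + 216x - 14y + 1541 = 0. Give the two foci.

Group: 9(x² + 24x) -7(y² + 2y) = -1541
9(x + 12)² -7(y + 1)² = -1541 + 1296 - 7 = -252
Divide by -252: (y + 1)²/36 - (x + 12)²/28 = 1
Hyperbola, center (-12, -1), transverse axis vertical; a² = 36, b² = 28.
c² = a² + b² = 36 + 28 = 64, so c = 8.
Foci lie on the vertical axis through the center: (h, k ± c).

(-12, -9) and (-12, 7)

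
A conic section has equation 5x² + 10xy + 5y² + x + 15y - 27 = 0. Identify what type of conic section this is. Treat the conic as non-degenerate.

parabola

A = 5, B = 10, C = 5.
Discriminant B² − 4AC = 10² − 4·5·5 = 0.
B² − 4AC = 0 ⇒ parabola.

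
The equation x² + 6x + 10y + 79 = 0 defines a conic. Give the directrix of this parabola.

Only x is squared. Complete the square in x: (x + 3)² = -10(y + 7).
Vertex (-3, -7); 4p = -10 so p = -5/2. Opens down.
Directrix is the horizontal line y = k − p = -7 − (-5/2) = -9/2.

y = -9/2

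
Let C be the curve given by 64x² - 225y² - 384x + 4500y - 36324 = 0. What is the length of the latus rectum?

128/15

Collect terms: 64(x² - 6x) -225(y² - 20y) = 36324
Complete the square in x and y: 64(x - 3)² -225(y - 10)² = 36324 + 576 - 22500 = 14400
Divide through by 14400 to get (x - 3)²/225 - (y - 10)²/64 = 1.
Hyperbola, center (3, 10), transverse axis horizontal; a² = 225, b² = 64.
Latus rectum length = 2b²/a = 2·64/15 = 128/15.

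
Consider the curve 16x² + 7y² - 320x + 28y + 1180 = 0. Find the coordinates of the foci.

Group: 16(x² - 20x) + 7(y² + 4y) = -1180
Complete the square in x and y: 16(x - 10)² + 7(y + 2)² = -1180 + 1600 + 28 = 448
Divide through by 448 to get (x - 10)²/28 + (y + 2)²/64 = 1.
Ellipse, center (10, -2), major axis vertical; a² = 64, b² = 28.
c² = a² - b² = 64 - 28 = 36, so c = 6.
Foci lie on the vertical axis through the center: (h, k ± c).

(10, -8) and (10, 4)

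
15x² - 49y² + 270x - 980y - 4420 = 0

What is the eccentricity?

15(x² + 18x) -49(y² + 20y) = 4420
Completing the square gives 15(x + 9)² -49(y + 10)² = 4420 + 1215 - 4900 = 735.
Divide through by 735 to get (x + 9)²/49 - (y + 10)²/15 = 1.
Hyperbola, center (-9, -10), transverse axis horizontal; a² = 49, b² = 15.
c² = a² + b² = 64, so c = 8.
e = c/a = 8/7.

e = 8/7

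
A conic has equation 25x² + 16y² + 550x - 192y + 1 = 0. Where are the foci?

(-11, -3) and (-11, 15)

25(x² + 22x) + 16(y² - 12y) = -1
Complete the square: 25(x + 11)² + 16(y - 6)² = -1 + 3025 + 576 = 3600
Divide through by 3600 to get (x + 11)²/144 + (y - 6)²/225 = 1.
Ellipse, center (-11, 6), major axis vertical; a² = 225, b² = 144.
c² = a² - b² = 225 - 144 = 81, so c = 9.
Foci lie on the vertical axis through the center: (h, k ± c).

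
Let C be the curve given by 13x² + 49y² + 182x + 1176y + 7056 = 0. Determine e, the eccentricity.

Group: 13(x² + 14x) + 49(y² + 24y) = -7056
Complete the square in x and y: 13(x + 7)² + 49(y + 12)² = -7056 + 637 + 7056 = 637
Divide by 637: (x + 7)²/49 + (y + 12)²/13 = 1
Ellipse, center (-7, -12), major axis horizontal; a² = 49, b² = 13.
c² = a² - b² = 36, so c = 6.
e = c/a = 6/7.

e = 6/7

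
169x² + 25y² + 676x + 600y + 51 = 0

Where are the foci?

Group: 169(x² + 4x) + 25(y² + 24y) = -51
Completing the square gives 169(x + 2)² + 25(y + 12)² = -51 + 676 + 3600 = 4225.
Dividing both sides by 4225: (x + 2)²/25 + (y + 12)²/169 = 1
Ellipse, center (-2, -12), major axis vertical; a² = 169, b² = 25.
c² = a² - b² = 169 - 25 = 144, so c = 12.
Foci lie on the vertical axis through the center: (h, k ± c).

(-2, -24) and (-2, 0)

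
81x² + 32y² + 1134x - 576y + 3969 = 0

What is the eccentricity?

e = 7/9

Group the x- and y-terms: 81(x² + 14x) + 32(y² - 18y) = -3969
Complete the square in x and y: 81(x + 7)² + 32(y - 9)² = -3969 + 3969 + 2592 = 2592
Divide by 2592: (x + 7)²/32 + (y - 9)²/81 = 1
Ellipse, center (-7, 9), major axis vertical; a² = 81, b² = 32.
c² = a² - b² = 49, so c = 7.
e = c/a = 7/9.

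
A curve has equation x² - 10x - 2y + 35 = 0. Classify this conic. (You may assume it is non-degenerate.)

No xy term. Coefficients of x² and y² are A = 1, C = 0.
Exactly one squared variable ⇒ parabola.

parabola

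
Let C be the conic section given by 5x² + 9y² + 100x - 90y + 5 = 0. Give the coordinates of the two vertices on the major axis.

(-22, 5) and (2, 5)

Rearranging, 5(x² + 20x) + 9(y² - 10y) = -5.
Completing the square gives 5(x + 10)² + 9(y - 5)² = -5 + 500 + 225 = 720.
Divide through by 720 to get (x + 10)²/144 + (y - 5)²/80 = 1.
Ellipse, center (-10, 5), major axis horizontal; a² = 144, b² = 80.
a = 12. Vertices at (h ± a, k).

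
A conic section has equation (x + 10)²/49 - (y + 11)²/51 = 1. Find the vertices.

Center (-10, -11). The positive term is the x-term, so the transverse axis is horizontal; a² = 49, b² = 51.
a = 7. Vertices at (h ± a, k).

(-17, -11) and (-3, -11)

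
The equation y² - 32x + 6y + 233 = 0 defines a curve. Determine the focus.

(15, -3)

Only y is squared. Complete the square in y: (y + 3)² = 32(x - 7).
Vertex (7, -3); 4p = 32 so p = 8. Opens right.
Focus is p units from the vertex along the axis: (h + p, k).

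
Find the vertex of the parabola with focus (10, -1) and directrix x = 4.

The vertex is the midpoint between the focus and the directrix along the axis of symmetry.
Axis is horizontal (directrix is vertical). Vertex x-coordinate = (10 + 4)/2 = 7; y-coordinate = -1.

(7, -1)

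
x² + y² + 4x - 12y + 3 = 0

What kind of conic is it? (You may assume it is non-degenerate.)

circle

No xy term. Coefficients of x² and y² are A = 1, C = 1.
A = C (same sign) ⇒ circle.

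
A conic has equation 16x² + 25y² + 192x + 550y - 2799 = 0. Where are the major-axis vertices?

16(x² + 12x) + 25(y² + 22y) = 2799
Complete the square: 16(x + 6)² + 25(y + 11)² = 2799 + 576 + 3025 = 6400
Divide through by 6400 to get (x + 6)²/400 + (y + 11)²/256 = 1.
Ellipse, center (-6, -11), major axis horizontal; a² = 400, b² = 256.
a = 20. Vertices at (h ± a, k).

(-26, -11) and (14, -11)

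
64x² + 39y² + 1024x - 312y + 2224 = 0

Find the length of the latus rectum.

Group the x- and y-terms: 64(x² + 16x) + 39(y² - 8y) = -2224
64(x + 8)² + 39(y - 4)² = -2224 + 4096 + 624 = 2496
Divide by 2496: (x + 8)²/39 + (y - 4)²/64 = 1
Ellipse, center (-8, 4), major axis vertical; a² = 64, b² = 39.
Latus rectum length = 2b²/a = 2·39/8 = 39/4.

39/4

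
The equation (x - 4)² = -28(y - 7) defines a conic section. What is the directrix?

Vertex (4, 7); 4p = -28 so p = -7. Opens down.
Directrix is the horizontal line y = k − p = 7 − (-7) = 14.

y = 14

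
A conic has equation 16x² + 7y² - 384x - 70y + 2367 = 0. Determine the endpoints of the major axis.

Collect terms: 16(x² - 24x) + 7(y² - 10y) = -2367
Complete the square: 16(x - 12)² + 7(y - 5)² = -2367 + 2304 + 175 = 112
Divide by 112: (x - 12)²/7 + (y - 5)²/16 = 1
Ellipse, center (12, 5), major axis vertical; a² = 16, b² = 7.
a = 4. Vertices at (h, k ± a).

(12, 1) and (12, 9)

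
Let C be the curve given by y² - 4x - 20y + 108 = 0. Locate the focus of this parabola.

(3, 10)

Only y is squared. Complete the square in y: (y - 10)² = 4(x - 2).
Vertex (2, 10); 4p = 4 so p = 1. Opens right.
Focus is p units from the vertex along the axis: (h + p, k).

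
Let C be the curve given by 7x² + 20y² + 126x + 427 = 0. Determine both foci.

(-9 - √13, 0) and (-9 + √13, 0)

Collect terms: 7(x² + 18x) + 20y² = -427
Complete the square in x and y: 7(x + 9)² + 20y² = -427 + 567 + 0 = 140
Divide through by 140 to get (x + 9)²/20 + y²/7 = 1.
Ellipse, center (-9, 0), major axis horizontal; a² = 20, b² = 7.
c² = a² - b² = 20 - 7 = 13, so c = √13.
Foci lie on the horizontal axis through the center: (h ± c, k).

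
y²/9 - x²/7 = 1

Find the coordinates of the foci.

Center (0, 0). The positive term is the y-term, so the transverse axis is vertical; a² = 9, b² = 7.
c² = a² + b² = 9 + 7 = 16, so c = 4.
Foci lie on the vertical axis through the center: (h, k ± c).

(0, -4) and (0, 4)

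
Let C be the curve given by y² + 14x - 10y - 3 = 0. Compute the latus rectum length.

Only y is squared. Complete the square in y: (y - 5)² = -14(x - 2).
Vertex (2, 5); 4p = -14 so p = -7/2. Opens left.
Latus rectum length = |4p| = 14.

14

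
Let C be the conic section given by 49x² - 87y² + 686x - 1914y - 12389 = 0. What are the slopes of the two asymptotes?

49(x² + 14x) -87(y² + 22y) = 12389
Complete the square: 49(x + 7)² -87(y + 11)² = 12389 + 2401 - 10527 = 4263
Dividing both sides by 4263: (x + 7)²/87 - (y + 11)²/49 = 1
Hyperbola, center (-7, -11), transverse axis horizontal; a² = 87, b² = 49.
For a horizontal hyperbola the asymptotes have slope ±b/a.
Here that is ±7/√87 = ±7√87/87.

7√87/87 and -7√87/87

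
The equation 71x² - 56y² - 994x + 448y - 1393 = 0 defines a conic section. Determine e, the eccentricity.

Rearranging, 71(x² - 14x) -56(y² - 8y) = 1393.
Complete the square: 71(x - 7)² -56(y - 4)² = 1393 + 3479 - 896 = 3976
Divide by 3976: (x - 7)²/56 - (y - 4)²/71 = 1
Hyperbola, center (7, 4), transverse axis horizontal; a² = 56, b² = 71.
c² = a² + b² = 127, so c = √127.
e = c/a = √127/2√14 = √1778/28.

e = √1778/28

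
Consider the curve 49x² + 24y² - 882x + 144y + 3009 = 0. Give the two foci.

Rearranging, 49(x² - 18x) + 24(y² + 6y) = -3009.
Complete the square in x and y: 49(x - 9)² + 24(y + 3)² = -3009 + 3969 + 216 = 1176
Divide by 1176: (x - 9)²/24 + (y + 3)²/49 = 1
Ellipse, center (9, -3), major axis vertical; a² = 49, b² = 24.
c² = a² - b² = 49 - 24 = 25, so c = 5.
Foci lie on the vertical axis through the center: (h, k ± c).

(9, -8) and (9, 2)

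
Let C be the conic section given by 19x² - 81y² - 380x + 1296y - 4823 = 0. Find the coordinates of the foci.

(0, 8) and (20, 8)

Collect terms: 19(x² - 20x) -81(y² - 16y) = 4823
Complete the square in x and y: 19(x - 10)² -81(y - 8)² = 4823 + 1900 - 5184 = 1539
Dividing both sides by 1539: (x - 10)²/81 - (y - 8)²/19 = 1
Hyperbola, center (10, 8), transverse axis horizontal; a² = 81, b² = 19.
c² = a² + b² = 81 + 19 = 100, so c = 10.
Foci lie on the horizontal axis through the center: (h ± c, k).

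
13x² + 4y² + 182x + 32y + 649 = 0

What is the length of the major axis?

Group the x- and y-terms: 13(x² + 14x) + 4(y² + 8y) = -649
13(x + 7)² + 4(y + 4)² = -649 + 637 + 64 = 52
Dividing both sides by 52: (x + 7)²/4 + (y + 4)²/13 = 1
Ellipse, center (-7, -4), major axis vertical; a² = 13, b² = 4.
a² = 13 so a = √13; the major axis has length 2a = 2√13.

2√13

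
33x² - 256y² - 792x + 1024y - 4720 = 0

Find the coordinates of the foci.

Group the x- and y-terms: 33(x² - 24x) -256(y² - 4y) = 4720
Complete the square: 33(x - 12)² -256(y - 2)² = 4720 + 4752 - 1024 = 8448
Divide through by 8448 to get (x - 12)²/256 - (y - 2)²/33 = 1.
Hyperbola, center (12, 2), transverse axis horizontal; a² = 256, b² = 33.
c² = a² + b² = 256 + 33 = 289, so c = 17.
Foci lie on the horizontal axis through the center: (h ± c, k).

(-5, 2) and (29, 2)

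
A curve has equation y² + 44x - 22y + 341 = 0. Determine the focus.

(-16, 11)

Only y is squared. Complete the square in y: (y - 11)² = -44(x + 5).
Vertex (-5, 11); 4p = -44 so p = -11. Opens left.
Focus is p units from the vertex along the axis: (h + p, k).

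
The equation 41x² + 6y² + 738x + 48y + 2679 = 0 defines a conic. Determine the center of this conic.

(-9, -4)

Group the x- and y-terms: 41(x² + 18x) + 6(y² + 8y) = -2679
41(x + 9)² + 6(y + 4)² = -2679 + 3321 + 96 = 738
Divide through by 738 to get (x + 9)²/18 + (y + 4)²/123 = 1.
Ellipse with center (-9, -4).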